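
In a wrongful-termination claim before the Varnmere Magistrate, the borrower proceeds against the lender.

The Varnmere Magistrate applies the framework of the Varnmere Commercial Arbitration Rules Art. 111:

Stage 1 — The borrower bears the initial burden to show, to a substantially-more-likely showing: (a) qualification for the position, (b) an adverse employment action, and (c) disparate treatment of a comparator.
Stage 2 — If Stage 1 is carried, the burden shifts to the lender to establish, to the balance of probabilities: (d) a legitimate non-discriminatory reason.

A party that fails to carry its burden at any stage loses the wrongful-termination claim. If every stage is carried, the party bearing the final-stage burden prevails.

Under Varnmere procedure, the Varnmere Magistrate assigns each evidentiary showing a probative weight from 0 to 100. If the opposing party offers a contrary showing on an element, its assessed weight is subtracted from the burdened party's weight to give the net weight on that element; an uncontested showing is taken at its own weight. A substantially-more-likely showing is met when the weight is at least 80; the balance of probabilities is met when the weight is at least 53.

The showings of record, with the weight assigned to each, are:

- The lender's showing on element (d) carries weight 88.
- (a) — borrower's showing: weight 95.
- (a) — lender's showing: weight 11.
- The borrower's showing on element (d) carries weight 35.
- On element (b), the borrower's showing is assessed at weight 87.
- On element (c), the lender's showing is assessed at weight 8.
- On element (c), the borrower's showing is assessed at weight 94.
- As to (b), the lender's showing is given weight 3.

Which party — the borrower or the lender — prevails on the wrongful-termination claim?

lender

Stage 1 (borrower, a substantially-more-likely showing, weight is at least 80): (a) net 95−11=84 ≥ 80 — meets; (b) net 87−3=84 ≥ 80 — meets; (c) net 94−8=86 ≥ 80 — meets.
  The borrower carries Stage 1; the lender now bears the burden.
Stage 2 (lender, the balance of probabilities, weight is at least 53): (d) net 88−35=53 ≥ 53 — meets.
  All elements met at the final stage.
With every stage satisfied, the lender prevails.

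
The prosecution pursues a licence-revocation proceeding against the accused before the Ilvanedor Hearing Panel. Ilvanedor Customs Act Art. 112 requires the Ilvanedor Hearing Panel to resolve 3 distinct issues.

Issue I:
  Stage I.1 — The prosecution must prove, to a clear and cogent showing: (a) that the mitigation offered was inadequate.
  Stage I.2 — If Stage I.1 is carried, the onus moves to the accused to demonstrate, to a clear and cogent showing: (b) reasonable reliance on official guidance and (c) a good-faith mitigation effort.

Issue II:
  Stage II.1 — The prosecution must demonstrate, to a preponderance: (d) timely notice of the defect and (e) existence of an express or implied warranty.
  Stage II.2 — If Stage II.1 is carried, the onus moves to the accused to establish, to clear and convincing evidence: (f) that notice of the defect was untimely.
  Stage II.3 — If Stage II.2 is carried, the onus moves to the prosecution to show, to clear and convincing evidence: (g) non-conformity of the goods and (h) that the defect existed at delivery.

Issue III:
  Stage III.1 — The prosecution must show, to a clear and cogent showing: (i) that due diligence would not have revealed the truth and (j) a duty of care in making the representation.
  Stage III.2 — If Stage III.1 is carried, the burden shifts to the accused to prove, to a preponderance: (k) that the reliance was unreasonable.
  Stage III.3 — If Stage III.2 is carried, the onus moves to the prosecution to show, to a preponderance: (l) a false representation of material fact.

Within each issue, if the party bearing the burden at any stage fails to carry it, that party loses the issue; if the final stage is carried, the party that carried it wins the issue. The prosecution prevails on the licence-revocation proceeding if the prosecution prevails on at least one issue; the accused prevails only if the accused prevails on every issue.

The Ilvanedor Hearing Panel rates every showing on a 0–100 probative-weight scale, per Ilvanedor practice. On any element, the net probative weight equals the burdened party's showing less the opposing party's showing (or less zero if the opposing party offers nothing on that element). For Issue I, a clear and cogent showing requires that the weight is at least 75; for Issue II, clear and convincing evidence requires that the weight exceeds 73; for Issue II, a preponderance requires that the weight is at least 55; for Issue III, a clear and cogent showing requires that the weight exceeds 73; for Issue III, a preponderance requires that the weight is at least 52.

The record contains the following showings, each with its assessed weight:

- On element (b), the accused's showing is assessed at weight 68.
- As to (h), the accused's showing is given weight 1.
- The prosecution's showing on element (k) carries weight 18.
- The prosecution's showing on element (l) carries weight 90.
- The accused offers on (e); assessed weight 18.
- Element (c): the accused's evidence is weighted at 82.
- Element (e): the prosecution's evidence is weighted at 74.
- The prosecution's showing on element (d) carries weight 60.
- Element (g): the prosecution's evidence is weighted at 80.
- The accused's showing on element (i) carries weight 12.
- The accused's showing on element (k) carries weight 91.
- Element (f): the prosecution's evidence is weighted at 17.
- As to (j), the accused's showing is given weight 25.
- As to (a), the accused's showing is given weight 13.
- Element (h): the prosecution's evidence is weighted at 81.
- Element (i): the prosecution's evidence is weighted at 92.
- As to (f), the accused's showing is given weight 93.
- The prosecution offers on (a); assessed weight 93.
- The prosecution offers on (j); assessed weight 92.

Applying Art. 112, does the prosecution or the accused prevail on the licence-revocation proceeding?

— Issue I —
Stage I.1 — burden on prosecution; standard: a clear and cogent showing (weight is at least 75).
    (a): 93 − 13 = 80 ≥ 75 [met]
  Stage I.1 carried; the burden shifts to the accused.
Stage I.2 — burden on accused; standard: a clear and cogent showing (weight is at least 75).
    (b): 68 < 75 [not met]
    (c): 82 ≥ 75 [met]
  Not every element is met, so the accused fails to carry Stage I.2.
The analysis ends at Stage I.2; the prosecution prevails on this issue.
— Issue II —
Stage II.1 (prosecution, a preponderance, weight is at least 55): (d) 60 ≥ 55 — meets; (e) net 74−18=56 ≥ 55 — meets.
  All elements met. The burden passes to the accused.
Stage II.2 (accused, clear and convincing evidence, weight exceeds 73): (f) net 93−17=76 > 73 — meets.
  Stage II.2 carried; the burden shifts to the prosecution.
Stage II.3 (prosecution, clear and convincing evidence, weight exceeds 73): (g) 80 > 73 — meets; (h) net 81−1=80 > 73 — meets.
  The prosecution carries the last stage.
All stages carried — the prosecution prevails on this issue.
— Issue III —
At Stage III.1 the prosecution must meet a clear and cogent showing (weight exceeds 73): on (i) the weight is 92 less the opposing 12 gives net 80, which does exceed 73, so (i) meets the standard; on (j) the weight is 92 less the opposing 25 gives net 67, ≤ 73, so (j) does not meet the standard.
  The prosecution does not carry Stage III.1.
The analysis ends at Stage III.1; the accused prevails on this issue.
Per-issue: Issue I → prosecution; Issue II → prosecution; Issue III → accused. The prosecution must prevail on at least one issue; overall, the prosecution prevails.

prosecution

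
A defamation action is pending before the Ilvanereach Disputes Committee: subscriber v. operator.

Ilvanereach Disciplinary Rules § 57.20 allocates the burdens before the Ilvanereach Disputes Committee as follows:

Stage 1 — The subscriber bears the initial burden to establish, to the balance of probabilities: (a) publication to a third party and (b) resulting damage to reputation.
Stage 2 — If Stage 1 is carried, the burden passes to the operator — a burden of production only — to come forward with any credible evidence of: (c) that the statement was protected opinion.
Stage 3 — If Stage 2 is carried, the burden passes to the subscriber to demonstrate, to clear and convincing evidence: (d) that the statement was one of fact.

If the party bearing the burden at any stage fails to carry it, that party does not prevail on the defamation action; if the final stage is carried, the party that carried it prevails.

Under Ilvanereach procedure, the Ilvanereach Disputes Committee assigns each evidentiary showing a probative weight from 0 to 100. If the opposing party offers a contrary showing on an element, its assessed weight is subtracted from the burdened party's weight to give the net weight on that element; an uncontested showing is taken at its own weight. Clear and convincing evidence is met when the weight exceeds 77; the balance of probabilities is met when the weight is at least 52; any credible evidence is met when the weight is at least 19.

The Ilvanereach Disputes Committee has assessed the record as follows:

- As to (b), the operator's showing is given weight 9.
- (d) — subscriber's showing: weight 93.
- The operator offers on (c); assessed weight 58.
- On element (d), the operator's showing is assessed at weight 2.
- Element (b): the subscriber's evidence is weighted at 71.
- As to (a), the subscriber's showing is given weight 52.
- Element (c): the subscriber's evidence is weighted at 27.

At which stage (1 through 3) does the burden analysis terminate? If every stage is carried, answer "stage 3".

stage 3

Stage 1 — burden on subscriber; standard: the balance of probabilities (weight is at least 52).
    (a): 52 ≥ 52 [met]
    (b): 71 − 9 = 62 ≥ 52 [met]
  Stage 1 is satisfied; the onus moves to the operator.
Stage 2 — burden on operator; standard: any credible evidence (weight is at least 19).
    (c): 58 − 27 = 31 ≥ 19 [met]
  All elements met. The burden passes to the subscriber.
Stage 3 — burden on subscriber; standard: clear and convincing evidence (weight exceeds 77).
    (d): 93 − 2 = 91 > 77 [met]
  Stage 3 carried; the final stage is satisfied.
With every stage satisfied, the subscriber prevails.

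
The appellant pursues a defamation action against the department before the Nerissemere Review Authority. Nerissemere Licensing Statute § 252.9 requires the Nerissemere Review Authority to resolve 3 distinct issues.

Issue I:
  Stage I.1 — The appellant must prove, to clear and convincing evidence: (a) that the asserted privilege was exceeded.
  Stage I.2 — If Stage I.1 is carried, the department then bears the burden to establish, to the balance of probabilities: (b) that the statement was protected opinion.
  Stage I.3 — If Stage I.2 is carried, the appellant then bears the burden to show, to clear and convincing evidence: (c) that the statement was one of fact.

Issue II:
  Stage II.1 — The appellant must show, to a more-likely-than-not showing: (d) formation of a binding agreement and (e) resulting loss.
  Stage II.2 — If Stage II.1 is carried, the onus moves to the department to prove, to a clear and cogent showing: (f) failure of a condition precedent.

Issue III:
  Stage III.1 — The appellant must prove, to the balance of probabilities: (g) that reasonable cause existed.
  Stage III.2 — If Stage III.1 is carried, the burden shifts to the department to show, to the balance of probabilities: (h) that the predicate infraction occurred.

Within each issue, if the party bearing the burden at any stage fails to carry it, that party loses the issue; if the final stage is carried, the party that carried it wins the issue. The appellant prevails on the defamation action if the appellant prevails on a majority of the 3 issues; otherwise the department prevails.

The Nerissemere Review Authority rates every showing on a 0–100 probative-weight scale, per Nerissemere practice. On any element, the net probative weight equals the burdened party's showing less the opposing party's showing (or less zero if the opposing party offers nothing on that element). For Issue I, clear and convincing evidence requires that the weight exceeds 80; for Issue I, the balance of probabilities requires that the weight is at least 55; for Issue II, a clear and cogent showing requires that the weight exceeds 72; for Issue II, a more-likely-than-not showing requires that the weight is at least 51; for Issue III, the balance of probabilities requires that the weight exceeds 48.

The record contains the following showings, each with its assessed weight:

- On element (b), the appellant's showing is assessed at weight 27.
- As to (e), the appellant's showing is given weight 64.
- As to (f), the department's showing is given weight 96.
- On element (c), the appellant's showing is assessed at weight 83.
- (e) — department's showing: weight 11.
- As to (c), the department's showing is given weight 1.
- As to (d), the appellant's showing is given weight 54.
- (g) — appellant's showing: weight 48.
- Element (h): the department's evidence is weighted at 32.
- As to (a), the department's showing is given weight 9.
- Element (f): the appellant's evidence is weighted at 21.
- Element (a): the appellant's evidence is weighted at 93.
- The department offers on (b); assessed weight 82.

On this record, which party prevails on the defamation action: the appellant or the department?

— Issue I —
Stage I.1 (appellant, clear and convincing evidence, weight exceeds 80): (a) net 93−9=84 > 80 — meets.
  Stage I.1 is satisfied; the onus moves to the department.
Stage I.2 (department, the balance of probabilities, weight is at least 55): (b) net 82−27=55 ≥ 55 — meets.
  Stage I.2 is satisfied; the onus moves to the appellant.
Stage I.3 (appellant, clear and convincing evidence, weight exceeds 80): (c) net 83−1=82 > 80 — meets.
  All elements met at the final stage.
Every stage carried; the appellant prevails on this issue.
— Issue II —
At Stage II.1 the appellant must meet a more-likely-than-not showing (weight is at least 51): on (d) the weight is 54, ≥ 51, so (d) meets the standard; on (e) the weight is 64 less the opposing 11 gives net 53, which does reach 51, so (e) meets the standard.
  The appellant carries Stage II.1; the department now bears the burden.
At Stage II.2 the department must meet a clear and cogent showing (weight exceeds 72): on (f) the weight is 96 less the opposing 21 gives net 75, > 72, so (f) meets the standard.
  All elements met at the final stage.
All stages carried — the department prevails on this issue.
— Issue III —
Stage III.1 — burden on appellant; standard: the balance of probabilities (weight exceeds 48).
    (g): 48 ≤ 48 [not met]
  The appellant does not carry Stage III.1.
The department prevails on this issue.
Per-issue: Issue I → appellant; Issue II → department; Issue III → department. The appellant must prevail on a majority of issues; overall, the department prevails.

department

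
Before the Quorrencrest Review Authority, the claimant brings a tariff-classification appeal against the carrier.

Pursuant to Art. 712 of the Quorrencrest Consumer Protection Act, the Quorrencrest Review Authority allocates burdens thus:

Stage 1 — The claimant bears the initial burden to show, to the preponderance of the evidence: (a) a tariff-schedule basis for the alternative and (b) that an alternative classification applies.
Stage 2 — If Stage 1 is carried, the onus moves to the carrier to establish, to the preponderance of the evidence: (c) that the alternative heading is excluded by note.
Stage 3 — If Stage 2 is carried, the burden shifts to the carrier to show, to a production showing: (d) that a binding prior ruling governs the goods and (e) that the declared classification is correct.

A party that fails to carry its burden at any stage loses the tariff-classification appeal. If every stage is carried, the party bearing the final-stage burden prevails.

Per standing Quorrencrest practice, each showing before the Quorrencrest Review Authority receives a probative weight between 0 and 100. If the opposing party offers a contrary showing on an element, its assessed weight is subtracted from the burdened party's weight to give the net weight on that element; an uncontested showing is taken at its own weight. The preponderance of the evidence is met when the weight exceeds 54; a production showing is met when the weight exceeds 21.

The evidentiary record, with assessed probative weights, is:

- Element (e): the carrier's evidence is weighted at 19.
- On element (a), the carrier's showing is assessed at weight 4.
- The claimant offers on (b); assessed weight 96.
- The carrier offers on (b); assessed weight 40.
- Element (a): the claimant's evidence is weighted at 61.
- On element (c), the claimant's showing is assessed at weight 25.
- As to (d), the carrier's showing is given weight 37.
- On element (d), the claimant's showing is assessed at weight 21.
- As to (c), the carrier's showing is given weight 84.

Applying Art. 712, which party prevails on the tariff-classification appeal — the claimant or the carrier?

At Stage 1 the claimant must meet the preponderance of the evidence (weight exceeds 54): on (a) the weight is 61 less the opposing 4 gives net 57, which does exceed 54, so (a) meets the standard; on (b) the weight is 96 less the opposing 40 gives net 56, which does exceed 54, so (b) meets the standard.
  Stage 1 is satisfied; the onus moves to the carrier.
At Stage 2 the carrier must meet the preponderance of the evidence (weight exceeds 54): on (c) the weight is 84 less the opposing 25 gives net 59, > 54, so (c) meets the standard.
  Stage 2 is satisfied; the carrier continues to bear the burden.
At Stage 3 the carrier must meet a production showing (weight exceeds 21): on (d) the weight is 37 less the opposing 21 gives net 16, ≤ 21, so (d) does not meet the standard; on (e) the weight is 19, ≤ 21, so (e) does not meet the standard.
  Not every element is met, so the carrier fails to carry Stage 3.
So the claimant prevails.

claimant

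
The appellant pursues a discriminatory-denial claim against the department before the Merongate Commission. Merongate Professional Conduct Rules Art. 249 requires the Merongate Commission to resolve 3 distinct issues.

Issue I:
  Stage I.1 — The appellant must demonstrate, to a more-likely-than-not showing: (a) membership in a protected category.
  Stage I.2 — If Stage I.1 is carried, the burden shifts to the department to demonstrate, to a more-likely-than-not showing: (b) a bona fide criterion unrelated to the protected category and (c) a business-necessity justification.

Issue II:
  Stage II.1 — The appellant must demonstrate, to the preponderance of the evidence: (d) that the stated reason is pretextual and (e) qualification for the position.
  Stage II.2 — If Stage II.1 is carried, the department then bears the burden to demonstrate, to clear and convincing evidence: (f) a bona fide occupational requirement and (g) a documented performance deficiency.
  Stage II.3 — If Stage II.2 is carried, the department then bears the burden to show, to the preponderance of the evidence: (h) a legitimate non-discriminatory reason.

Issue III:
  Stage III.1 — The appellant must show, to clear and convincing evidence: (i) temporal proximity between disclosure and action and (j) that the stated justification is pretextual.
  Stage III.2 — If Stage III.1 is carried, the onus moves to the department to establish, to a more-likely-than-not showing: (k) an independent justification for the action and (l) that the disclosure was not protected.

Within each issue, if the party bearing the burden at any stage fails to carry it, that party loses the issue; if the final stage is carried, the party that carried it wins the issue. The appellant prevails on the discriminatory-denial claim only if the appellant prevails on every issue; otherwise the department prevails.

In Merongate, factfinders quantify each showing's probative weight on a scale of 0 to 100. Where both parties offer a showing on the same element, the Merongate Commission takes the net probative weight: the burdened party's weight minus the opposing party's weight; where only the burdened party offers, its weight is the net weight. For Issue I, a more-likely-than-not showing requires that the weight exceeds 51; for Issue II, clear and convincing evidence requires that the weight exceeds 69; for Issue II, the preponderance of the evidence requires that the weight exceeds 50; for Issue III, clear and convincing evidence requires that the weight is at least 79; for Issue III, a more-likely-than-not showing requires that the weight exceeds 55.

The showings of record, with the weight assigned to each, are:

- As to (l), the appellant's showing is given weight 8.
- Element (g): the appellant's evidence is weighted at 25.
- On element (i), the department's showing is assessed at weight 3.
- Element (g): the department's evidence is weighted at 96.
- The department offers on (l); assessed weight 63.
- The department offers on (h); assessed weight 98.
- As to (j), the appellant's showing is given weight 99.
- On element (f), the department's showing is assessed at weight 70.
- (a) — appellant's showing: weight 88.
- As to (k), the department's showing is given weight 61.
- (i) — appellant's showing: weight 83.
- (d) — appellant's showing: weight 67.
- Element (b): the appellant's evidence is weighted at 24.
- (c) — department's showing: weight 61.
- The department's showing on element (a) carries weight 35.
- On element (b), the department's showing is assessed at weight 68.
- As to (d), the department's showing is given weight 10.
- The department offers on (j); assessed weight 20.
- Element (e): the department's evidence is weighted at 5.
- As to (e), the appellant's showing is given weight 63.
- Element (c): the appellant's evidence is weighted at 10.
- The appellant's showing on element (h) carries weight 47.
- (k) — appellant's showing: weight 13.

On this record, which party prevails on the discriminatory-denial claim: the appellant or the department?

department

— Issue I —
Stage I.1 (appellant, a more-likely-than-not showing, weight exceeds 51): (a) net 88−35=53 > 51 — meets.
  Stage I.1 is satisfied; the onus moves to the department.
Stage I.2 (department, a more-likely-than-not showing, weight exceeds 51): (b) net 68−24=44 ≤ 51 — fails; (c) net 61−10=51 ≤ 51 — fails.
  Stage I.2 not carried; the department fails its burden.
So the appellant prevails on this issue.
— Issue II —
Stage II.1 — burden on appellant; standard: the preponderance of the evidence (weight exceeds 50).
    (d): 67 − 10 = 57 > 50 [met]
    (e): 63 − 5 = 58 > 50 [met]
  Stage II.1 carried; the burden shifts to the department.
Stage II.2 — burden on department; standard: clear and convincing evidence (weight exceeds 69).
    (f): 70 > 69 [met]
    (g): 96 − 25 = 71 > 69 [met]
  Stage II.2 is satisfied; the department continues to bear the burden.
Stage II.3 — burden on department; standard: the preponderance of the evidence (weight exceeds 50).
    (h): 98 − 47 = 51 > 50 [met]
  The department carries the last stage.
All stages carried — the department prevails on this issue.
— Issue III —
At Stage III.1 the appellant must meet clear and convincing evidence (weight is at least 79): on (i) the weight is 83 less the opposing 3 gives net 80, ≥ 79, so (i) meets the standard; on (j) the weight is 99 less the opposing 20 gives net 79, ≥ 79, so (j) meets the standard.
  Stage III.1 carried; the burden shifts to the department.
At Stage III.2 the department must meet a more-likely-than-not showing (weight exceeds 55): on (k) the weight is 61 less the opposing 13 gives net 48, ≤ 55, so (k) does not meet the standard; on (l) the weight is 63 less the opposing 8 gives net 55, which does not exceed 55, so (l) does not meet the standard.
  Stage III.2 not carried; the department fails its burden.
The appellant prevails on this issue.
Per-issue: Issue I → appellant; Issue II → department; Issue III → appellant. The appellant must prevail on every issue; overall, the department prevails.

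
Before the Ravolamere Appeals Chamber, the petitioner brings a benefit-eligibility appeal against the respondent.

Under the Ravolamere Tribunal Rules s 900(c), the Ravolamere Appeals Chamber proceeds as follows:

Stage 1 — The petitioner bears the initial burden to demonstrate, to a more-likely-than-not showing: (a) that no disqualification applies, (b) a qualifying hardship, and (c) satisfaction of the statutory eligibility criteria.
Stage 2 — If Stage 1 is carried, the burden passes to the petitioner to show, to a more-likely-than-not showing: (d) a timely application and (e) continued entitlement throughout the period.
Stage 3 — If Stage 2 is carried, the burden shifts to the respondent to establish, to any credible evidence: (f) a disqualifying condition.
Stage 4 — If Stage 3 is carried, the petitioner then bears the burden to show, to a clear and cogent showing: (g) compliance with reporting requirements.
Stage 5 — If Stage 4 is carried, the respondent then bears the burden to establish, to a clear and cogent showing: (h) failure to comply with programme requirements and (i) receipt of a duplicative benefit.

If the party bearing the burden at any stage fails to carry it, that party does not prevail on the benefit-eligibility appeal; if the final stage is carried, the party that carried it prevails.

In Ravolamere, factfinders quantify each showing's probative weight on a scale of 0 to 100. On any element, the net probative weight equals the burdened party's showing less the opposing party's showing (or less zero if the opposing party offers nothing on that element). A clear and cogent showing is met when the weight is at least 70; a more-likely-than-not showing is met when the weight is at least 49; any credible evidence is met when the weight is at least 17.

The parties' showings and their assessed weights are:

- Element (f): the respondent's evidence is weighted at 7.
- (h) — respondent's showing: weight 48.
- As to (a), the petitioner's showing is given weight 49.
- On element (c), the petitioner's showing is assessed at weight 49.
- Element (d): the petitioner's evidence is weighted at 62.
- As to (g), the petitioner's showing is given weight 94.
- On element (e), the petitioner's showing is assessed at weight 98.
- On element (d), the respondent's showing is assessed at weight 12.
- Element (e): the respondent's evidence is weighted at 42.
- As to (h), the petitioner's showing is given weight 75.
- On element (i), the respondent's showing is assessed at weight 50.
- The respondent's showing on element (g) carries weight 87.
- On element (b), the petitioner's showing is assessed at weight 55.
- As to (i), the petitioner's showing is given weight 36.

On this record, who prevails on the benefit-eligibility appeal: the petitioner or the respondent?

Stage 1 — burden on petitioner; standard: a more-likely-than-not showing (weight is at least 49).
    (a): 49 ≥ 49 [met]
    (b): 55 ≥ 49 [met]
    (c): 49 ≥ 49 [met]
  All elements met. The petitioner retains the burden for Stage 2.
Stage 2 — burden on petitioner; standard: a more-likely-than-not showing (weight is at least 49).
    (d): 62 − 12 = 50 ≥ 49 [met]
    (e): 98 − 42 = 56 ≥ 49 [met]
  The petitioner carries Stage 2; the respondent now bears the burden.
Stage 3 — burden on respondent; standard: any credible evidence (weight is at least 17).
    (f): 7 < 17 [not met]
  Stage 3 not carried; the respondent fails its burden.
The petitioner prevails.

petitioner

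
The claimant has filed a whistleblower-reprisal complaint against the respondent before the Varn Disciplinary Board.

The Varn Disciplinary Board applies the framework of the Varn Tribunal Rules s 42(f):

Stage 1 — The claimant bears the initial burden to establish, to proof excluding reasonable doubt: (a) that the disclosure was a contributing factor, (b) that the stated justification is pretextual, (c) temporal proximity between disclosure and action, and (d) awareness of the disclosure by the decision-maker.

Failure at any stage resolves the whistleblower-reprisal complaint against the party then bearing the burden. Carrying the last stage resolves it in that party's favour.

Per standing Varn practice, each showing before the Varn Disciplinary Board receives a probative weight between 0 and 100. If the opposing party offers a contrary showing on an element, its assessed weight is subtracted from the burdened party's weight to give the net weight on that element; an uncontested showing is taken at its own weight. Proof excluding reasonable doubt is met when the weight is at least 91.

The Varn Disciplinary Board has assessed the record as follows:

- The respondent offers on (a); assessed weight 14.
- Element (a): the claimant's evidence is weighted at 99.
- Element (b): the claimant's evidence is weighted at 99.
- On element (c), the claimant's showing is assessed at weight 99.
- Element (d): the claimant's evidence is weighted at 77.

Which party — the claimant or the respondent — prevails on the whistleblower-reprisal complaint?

respondent

Stage 1 (claimant, proof excluding reasonable doubt, weight is at least 91): (a) net 99−14=85 < 91 — fails; (b) 99 ≥ 91 — meets; (c) 99 ≥ 91 — meets; (d) 77 < 91 — fails.
  The claimant does not carry Stage 1.
The analysis ends at Stage 1; the respondent prevails.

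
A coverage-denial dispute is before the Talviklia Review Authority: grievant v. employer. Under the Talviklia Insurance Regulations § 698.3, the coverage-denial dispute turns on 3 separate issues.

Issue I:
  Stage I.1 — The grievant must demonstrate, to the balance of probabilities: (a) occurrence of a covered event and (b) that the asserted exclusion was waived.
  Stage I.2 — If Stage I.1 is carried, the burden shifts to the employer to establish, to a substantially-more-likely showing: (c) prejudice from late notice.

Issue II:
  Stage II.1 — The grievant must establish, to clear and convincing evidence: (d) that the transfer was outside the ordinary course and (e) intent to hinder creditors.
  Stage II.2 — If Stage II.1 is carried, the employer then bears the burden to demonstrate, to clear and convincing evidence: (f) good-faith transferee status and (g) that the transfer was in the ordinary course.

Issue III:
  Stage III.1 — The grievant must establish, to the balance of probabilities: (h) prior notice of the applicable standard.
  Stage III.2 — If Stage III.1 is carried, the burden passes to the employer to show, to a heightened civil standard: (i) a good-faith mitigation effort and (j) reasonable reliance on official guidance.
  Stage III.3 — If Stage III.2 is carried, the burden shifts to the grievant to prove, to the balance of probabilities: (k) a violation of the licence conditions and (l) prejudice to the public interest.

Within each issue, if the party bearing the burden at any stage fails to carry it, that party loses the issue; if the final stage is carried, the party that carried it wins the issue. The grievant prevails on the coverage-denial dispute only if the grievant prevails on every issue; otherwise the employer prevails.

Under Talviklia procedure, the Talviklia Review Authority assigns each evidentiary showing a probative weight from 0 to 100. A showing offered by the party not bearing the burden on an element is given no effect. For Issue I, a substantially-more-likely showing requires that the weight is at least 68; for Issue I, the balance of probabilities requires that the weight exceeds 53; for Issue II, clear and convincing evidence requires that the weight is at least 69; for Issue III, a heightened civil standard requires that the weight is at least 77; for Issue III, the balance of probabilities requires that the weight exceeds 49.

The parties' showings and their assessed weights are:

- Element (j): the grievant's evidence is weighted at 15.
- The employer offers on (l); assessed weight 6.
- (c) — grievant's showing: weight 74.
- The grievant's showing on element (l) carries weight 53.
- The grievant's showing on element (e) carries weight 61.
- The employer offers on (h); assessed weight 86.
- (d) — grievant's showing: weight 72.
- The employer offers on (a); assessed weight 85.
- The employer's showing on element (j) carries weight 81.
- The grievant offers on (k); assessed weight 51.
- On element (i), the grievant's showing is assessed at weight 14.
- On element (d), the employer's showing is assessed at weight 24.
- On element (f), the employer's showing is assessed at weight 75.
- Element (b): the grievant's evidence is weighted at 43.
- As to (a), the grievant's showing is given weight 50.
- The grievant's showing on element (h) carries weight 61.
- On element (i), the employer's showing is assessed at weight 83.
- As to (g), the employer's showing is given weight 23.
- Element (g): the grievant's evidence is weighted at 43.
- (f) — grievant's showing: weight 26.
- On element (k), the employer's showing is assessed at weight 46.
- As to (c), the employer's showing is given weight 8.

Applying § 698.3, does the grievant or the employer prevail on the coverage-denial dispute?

— Issue I —
At Stage I.1 the grievant must meet the balance of probabilities (weight exceeds 53): on (a) the weight is 50 (the employer's 85 is given no effect), ≤ 53, so (a) does not meet the standard; on (b) the weight is 43, which does not exceed 53, so (b) does not meet the standard.
  Stage I.1 not carried; the grievant fails its burden.
The employer prevails on this issue.
— Issue II —
At Stage II.1 the grievant must meet clear and convincing evidence (weight is at least 69): on (d) the weight is 72 (the employer's 24 is given no effect), ≥ 69, so (d) meets the standard; on (e) the weight is 61, which does not reach 69, so (e) does not meet the standard.
  Not every element is met, so the grievant fails to carry Stage II.1.
The employer prevails on this issue.
— Issue III —
At Stage III.1 the grievant must meet the balance of probabilities (weight exceeds 49): on (h) the weight is 61 (the employer's 86 is given no effect), which does exceed 49, so (h) meets the standard.
  The grievant carries Stage III.1; the employer now bears the burden.
At Stage III.2 the employer must meet a heightened civil standard (weight is at least 77): on (i) the weight is 83 (the grievant's 14 is given no effect), which does reach 77, so (i) meets the standard; on (j) the weight is 81 (the grievant's 15 is given no effect), which does reach 77, so (j) meets the standard.
  The employer carries Stage III.2; the grievant now bears the burden.
At Stage III.3 the grievant must meet the balance of probabilities (weight exceeds 49): on (k) the weight is 51 (the employer's 46 is given no effect), > 49, so (k) meets the standard; on (l) the weight is 53 (the employer's 6 is given no effect), > 49, so (l) meets the standard.
  Stage III.3 carried; the final stage is satisfied.
With every stage satisfied, the grievant prevails on this issue.
Per-issue: Issue I → employer; Issue II → employer; Issue III → grievant. The grievant must prevail on every issue; overall, the employer prevails.

employer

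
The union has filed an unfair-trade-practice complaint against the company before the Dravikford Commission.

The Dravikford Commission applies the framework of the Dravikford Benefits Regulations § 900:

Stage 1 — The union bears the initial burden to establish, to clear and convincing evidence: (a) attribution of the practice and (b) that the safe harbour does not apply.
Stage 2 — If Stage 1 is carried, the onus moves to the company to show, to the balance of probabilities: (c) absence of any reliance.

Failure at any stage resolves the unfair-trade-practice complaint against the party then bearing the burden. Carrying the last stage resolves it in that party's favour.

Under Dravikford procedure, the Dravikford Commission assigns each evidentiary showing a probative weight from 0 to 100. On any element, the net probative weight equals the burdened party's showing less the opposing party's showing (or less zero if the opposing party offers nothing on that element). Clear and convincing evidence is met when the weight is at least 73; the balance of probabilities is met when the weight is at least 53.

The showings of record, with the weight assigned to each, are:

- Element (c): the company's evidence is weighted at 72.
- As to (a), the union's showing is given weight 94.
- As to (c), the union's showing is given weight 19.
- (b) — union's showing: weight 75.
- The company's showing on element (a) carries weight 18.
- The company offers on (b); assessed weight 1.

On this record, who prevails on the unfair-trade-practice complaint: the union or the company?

company

At Stage 1 the union must meet clear and convincing evidence (weight is at least 73): on (a) the weight is 94 less the opposing 18 gives net 76, which does reach 73, so (a) meets the standard; on (b) the weight is 75 less the opposing 1 gives net 74, which does reach 73, so (b) meets the standard.
  The union carries Stage 1; the company now bears the burden.
At Stage 2 the company must meet the balance of probabilities (weight is at least 53): on (c) the weight is 72 less the opposing 19 gives net 53, which does reach 53, so (c) meets the standard.
  The company carries the last stage.
Every stage carried; the company prevails.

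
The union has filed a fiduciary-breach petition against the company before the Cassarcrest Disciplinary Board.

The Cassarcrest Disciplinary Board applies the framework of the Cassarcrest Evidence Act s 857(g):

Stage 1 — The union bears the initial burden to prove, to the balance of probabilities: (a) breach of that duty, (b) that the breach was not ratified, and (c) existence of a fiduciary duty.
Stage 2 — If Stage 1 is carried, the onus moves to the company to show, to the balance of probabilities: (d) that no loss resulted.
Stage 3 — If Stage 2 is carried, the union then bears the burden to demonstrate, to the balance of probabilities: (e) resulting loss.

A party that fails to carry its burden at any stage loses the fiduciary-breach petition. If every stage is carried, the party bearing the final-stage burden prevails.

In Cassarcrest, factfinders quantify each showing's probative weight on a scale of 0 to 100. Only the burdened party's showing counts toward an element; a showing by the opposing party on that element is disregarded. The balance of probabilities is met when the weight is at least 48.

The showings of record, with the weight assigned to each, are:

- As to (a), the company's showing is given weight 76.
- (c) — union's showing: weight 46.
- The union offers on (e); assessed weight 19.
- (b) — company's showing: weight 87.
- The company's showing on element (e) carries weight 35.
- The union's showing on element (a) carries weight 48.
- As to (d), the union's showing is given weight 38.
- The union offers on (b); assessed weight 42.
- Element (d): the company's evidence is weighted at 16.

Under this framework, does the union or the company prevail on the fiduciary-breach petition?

company

Stage 1 — burden on union; standard: the balance of probabilities (weight is at least 48).
    (a): 48 (company's 76 disregarded) ≥ 48 [met]
    (b): 42 (company's 87 disregarded) < 48 [not met]
    (c): 46 < 48 [not met]
  Not every element is met, so the union fails to carry Stage 1.
The company prevails.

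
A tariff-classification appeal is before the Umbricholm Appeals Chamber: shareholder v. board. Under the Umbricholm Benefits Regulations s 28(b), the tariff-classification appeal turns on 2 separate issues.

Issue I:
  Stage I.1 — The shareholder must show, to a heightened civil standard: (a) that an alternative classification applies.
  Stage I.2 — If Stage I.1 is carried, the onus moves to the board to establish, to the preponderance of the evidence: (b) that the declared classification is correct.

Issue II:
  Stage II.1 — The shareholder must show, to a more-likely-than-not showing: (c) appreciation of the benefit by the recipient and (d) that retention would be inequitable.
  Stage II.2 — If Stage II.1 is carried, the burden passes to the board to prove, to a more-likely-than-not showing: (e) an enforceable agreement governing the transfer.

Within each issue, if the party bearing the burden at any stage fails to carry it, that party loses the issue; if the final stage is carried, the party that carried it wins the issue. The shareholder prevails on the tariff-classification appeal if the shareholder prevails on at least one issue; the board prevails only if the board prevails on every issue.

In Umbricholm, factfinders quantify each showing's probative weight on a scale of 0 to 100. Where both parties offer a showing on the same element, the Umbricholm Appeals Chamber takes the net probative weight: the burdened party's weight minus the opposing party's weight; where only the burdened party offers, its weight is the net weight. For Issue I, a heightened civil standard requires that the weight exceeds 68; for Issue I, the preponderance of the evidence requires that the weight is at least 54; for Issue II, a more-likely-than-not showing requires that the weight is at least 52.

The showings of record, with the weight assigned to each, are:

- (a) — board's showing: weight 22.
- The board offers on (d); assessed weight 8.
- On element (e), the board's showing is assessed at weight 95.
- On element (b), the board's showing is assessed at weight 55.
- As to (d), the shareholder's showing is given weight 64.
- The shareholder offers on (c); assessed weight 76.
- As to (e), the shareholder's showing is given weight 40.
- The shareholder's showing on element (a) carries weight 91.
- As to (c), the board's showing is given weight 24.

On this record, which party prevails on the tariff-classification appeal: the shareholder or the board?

— Issue I —
At Stage I.1 the shareholder must meet a heightened civil standard (weight exceeds 68): on (a) the weight is 91 less the opposing 22 gives net 69, > 68, so (a) meets the standard.
  Stage I.1 carried; the burden shifts to the board.
At Stage I.2 the board must meet the preponderance of the evidence (weight is at least 54): on (b) the weight is 55, which does reach 54, so (b) meets the standard.
  The board carries the last stage.
Every stage carried; the board prevails on this issue.
— Issue II —
Stage II.1 — burden on shareholder; standard: a more-likely-than-not showing (weight is at least 52).
    (c): 76 − 24 = 52 ≥ 52 [met]
    (d): 64 − 8 = 56 ≥ 52 [met]
  Stage II.1 carried; the burden shifts to the board.
Stage II.2 — burden on board; standard: a more-likely-than-not showing (weight is at least 52).
    (e): 95 − 40 = 55 ≥ 52 [met]
  Stage II.2 carried; the final stage is satisfied.
Every stage carried; the board prevails on this issue.
Per-issue: Issue I → board; Issue II → board. The shareholder must prevail on at least one issue; overall, the board prevails.

board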